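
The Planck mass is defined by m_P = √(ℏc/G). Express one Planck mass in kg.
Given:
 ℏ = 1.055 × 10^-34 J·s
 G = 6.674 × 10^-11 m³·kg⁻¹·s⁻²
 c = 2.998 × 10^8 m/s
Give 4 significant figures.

m_P = √(ℏc/G)
  = √(4.739 × 10^-16)
  = 2.177 × 10^-8 kg

2.177 × 10^-8 kg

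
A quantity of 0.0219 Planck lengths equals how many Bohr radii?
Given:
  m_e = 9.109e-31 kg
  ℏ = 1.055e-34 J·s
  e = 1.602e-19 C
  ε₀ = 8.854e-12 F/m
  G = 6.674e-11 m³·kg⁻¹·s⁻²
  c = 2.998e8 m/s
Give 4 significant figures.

Planck length: ℓ_P = √(ℏG/c³) = 1.616e-35 m
Bohr radius: a₀ = 4πε₀ℏ²/(m_e e²) = 5.297e-11 m
0.0219 × 1.616e-35 / 5.297e-11 = 6.683e-27

6.683e-27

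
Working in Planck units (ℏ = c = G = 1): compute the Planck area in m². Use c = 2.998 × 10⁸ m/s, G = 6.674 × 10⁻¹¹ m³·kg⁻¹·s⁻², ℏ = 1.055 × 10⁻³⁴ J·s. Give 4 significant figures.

2.613 × 10⁻⁷⁰ m²

From ℏ = c = G = 1 the area scale is A_P = ℏG/c³.
  = 7.041 × 10⁻⁴⁵ / 2.695 × 10²⁵
  = 2.613 × 10⁻⁷⁰ m²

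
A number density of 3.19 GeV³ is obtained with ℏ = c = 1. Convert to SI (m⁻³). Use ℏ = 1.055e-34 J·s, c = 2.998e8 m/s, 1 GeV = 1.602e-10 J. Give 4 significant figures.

Number density is [L]⁻³ = [E]³/(ℏc)³.
1 GeV³ → 1/(ℏc)³ × (1 GeV in J)³ = 1.299e47 m⁻³.
Result: 3.19 × 1.299e47 = 4.145e47 m⁻³.

4.145e47 m⁻³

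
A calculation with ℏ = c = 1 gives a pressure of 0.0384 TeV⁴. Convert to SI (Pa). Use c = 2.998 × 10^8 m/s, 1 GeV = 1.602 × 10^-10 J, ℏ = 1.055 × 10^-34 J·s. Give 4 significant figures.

7.993 × 10^47 Pa

Pressure is [E]/[L]³ = [E]⁴/(ℏc)³.
1 GeV⁴ → 1/(ℏc)³ × (1 GeV in J)⁴ = 2.082 × 10^37 Pa.
Convert the energy scale: 0.0384 TeV⁴ = 3.84 × 10^10 GeV⁴.
Result: 3.84 × 10^10 × 2.082 × 10^37 = 7.993 × 10^47 Pa.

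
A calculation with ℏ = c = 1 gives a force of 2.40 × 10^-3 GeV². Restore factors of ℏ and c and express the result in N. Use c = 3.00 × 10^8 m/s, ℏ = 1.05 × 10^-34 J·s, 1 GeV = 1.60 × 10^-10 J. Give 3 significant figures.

Force is [E]/[L] = [E]²/(ℏc); restore (ℏc)⁻¹.
1 GeV² → 1/(ℏc) × (1 GeV in J)² = 8.13 × 10^5 N.
Result: 2.40 × 10^-3 × 8.13 × 10^5 = 1.95 × 10^3 N.

1.95 × 10^3 N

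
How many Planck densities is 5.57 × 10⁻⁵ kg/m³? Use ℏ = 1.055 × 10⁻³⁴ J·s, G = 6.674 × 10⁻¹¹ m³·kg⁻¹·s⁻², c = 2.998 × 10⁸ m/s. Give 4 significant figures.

Planck density: ρ_P = c⁵/(ℏG²) = 5.154 × 10⁹⁶ kg/m³.
5.57 × 10⁻⁵ / 5.154 × 10⁹⁶ = 1.081 × 10⁻¹⁰¹

1.081 × 10⁻¹⁰¹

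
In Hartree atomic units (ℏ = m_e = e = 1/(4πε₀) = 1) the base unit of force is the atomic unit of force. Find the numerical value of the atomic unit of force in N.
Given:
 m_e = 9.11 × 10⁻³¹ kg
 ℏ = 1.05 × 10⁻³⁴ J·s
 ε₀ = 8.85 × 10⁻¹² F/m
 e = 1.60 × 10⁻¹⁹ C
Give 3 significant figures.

8.33 × 10⁻⁸ N

F_au = E_h/a₀ = m_e²e⁶/((4πε₀)³ℏ⁴)
E_h = 4.38 × 10⁻¹⁸ J
a₀ = 5.26 × 10⁻¹¹ m
E_h/a₀ = 8.33 × 10⁻⁸ N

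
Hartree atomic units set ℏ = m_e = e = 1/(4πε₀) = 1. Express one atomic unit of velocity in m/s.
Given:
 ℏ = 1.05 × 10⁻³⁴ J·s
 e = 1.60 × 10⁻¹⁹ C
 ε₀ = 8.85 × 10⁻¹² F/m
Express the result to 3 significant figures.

2.19 × 10⁶ m/s

Dimensional analysis gives v_au = e²/(4πε₀ℏ).
  = 2.56 × 10⁻³⁸ / 1.17 × 10⁻⁴⁴
  = 2.19 × 10⁶ m/s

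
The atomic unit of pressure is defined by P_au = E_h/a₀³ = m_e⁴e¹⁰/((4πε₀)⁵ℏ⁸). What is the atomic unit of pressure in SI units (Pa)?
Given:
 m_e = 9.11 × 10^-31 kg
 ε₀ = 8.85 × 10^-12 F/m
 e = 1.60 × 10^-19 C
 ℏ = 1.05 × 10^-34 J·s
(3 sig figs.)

3.01 × 10^13 Pa

P_au = E_h/a₀³ = m_e⁴e¹⁰/((4πε₀)⁵ℏ⁸)
E_h = 4.38 × 10^-18 J
a₀ = 5.26 × 10^-11 m
E_h/a₀³ = 3.01 × 10^13 Pa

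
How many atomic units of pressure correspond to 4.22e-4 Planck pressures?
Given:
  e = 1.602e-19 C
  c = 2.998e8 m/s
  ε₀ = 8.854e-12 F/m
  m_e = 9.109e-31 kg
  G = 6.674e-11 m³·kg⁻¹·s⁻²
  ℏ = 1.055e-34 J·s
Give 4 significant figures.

Planck pressure: p_P = c⁷/(ℏG²) = 4.632e113 Pa
atomic unit of pressure: P_au = E_h/a₀³ = m_e⁴e¹⁰/((4πε₀)⁵ℏ⁸) = 2.929e13 Pa
4.22e-4 × 4.632e113 / 2.929e13 = 6.674e96

6.674e96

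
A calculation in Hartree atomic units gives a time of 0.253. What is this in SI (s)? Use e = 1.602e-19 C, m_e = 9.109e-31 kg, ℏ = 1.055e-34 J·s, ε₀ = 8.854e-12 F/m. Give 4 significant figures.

One atomic unit of time: τ_au = (4πε₀)²ℏ³/(m_e e⁴) = 2.423e-17 s.
0.253 × 2.423e-17 s = 6.130e-18 s

6.130e-18 s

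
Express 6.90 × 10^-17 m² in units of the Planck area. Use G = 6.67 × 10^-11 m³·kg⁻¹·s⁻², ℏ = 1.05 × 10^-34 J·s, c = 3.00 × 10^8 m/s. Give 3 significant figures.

2.66 × 10^53

Planck area: A_P = ℏG/c³ = 2.59 × 10^-70 m².
6.90 × 10^-17 / 2.59 × 10^-70 = 2.66 × 10^53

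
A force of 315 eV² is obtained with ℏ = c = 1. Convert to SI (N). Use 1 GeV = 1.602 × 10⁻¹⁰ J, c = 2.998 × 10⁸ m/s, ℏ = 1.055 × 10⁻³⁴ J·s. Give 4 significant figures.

Force is [E]/[L] = [E]²/(ℏc); restore (ℏc)⁻¹.
1 GeV² → 1/(ℏc) × (1 GeV in J)² = 8.114 × 10⁵ N.
Convert the energy scale: 315 eV² = 3.15 × 10⁻¹⁶ GeV².
Result: 3.15 × 10⁻¹⁶ × 8.114 × 10⁵ = 2.556 × 10⁻¹⁰ N.

2.556 × 10⁻¹⁰ N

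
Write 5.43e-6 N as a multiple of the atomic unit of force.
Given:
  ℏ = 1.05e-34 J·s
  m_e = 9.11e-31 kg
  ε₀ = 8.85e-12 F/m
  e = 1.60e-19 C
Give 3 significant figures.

65.2

atomic unit of force: F_au = E_h/a₀ = m_e²e⁶/((4πε₀)³ℏ⁴) = 8.33e-8 N.
5.43e-6 / 8.33e-8 = 65.2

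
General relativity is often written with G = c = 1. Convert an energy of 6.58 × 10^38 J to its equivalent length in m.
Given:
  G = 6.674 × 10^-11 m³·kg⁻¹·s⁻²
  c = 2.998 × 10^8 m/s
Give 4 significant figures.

5.436 × 10^-6 m

Energy → length via G/c⁴.
6.58 × 10^38 J × (G/c⁴) = 5.436 × 10^-6 m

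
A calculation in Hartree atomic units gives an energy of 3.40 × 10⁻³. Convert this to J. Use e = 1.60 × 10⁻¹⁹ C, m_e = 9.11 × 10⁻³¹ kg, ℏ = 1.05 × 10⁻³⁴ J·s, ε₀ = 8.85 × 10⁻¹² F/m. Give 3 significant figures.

1.49 × 10⁻²⁰ J

One hartree: E_h = m_e e⁴/(4πε₀ℏ)² = 4.38 × 10⁻¹⁸ J.
3.40 × 10⁻³ × 4.38 × 10⁻¹⁸ J = 1.49 × 10⁻²⁰ J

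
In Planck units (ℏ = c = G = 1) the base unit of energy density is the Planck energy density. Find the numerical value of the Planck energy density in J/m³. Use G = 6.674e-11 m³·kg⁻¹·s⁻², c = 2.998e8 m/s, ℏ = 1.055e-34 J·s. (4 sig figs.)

u_P = c⁷/(ℏG²)
  = 2.177e59 / 4.699e-55
  = 4.632e113 J/m³

4.632e113 J/m³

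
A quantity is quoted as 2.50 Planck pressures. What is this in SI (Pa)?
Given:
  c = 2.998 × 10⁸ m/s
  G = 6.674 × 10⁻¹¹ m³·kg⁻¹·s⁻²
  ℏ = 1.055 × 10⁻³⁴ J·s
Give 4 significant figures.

1.158 × 10¹¹⁴ Pa

One Planck pressure: p_P = c⁷/(ℏG²) = 4.632 × 10¹¹³ Pa.
2.50 × 4.632 × 10¹¹³ Pa = 1.158 × 10¹¹⁴ Pa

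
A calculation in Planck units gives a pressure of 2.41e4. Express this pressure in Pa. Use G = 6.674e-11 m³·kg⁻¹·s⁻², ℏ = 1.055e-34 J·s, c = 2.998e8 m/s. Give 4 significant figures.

1.116e118 Pa

One Planck pressure: p_P = c⁷/(ℏG²) = 4.632e113 Pa.
2.41e4 × 4.632e113 Pa = 1.116e118 Pa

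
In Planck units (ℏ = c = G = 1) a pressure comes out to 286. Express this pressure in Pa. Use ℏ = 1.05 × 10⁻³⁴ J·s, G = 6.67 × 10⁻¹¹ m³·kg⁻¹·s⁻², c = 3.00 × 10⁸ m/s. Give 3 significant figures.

One Planck pressure: p_P = c⁷/(ℏG²) = 4.68 × 10¹¹³ Pa.
286 × 4.68 × 10¹¹³ Pa = 1.34 × 10¹¹⁶ Pa

1.34 × 10¹¹⁶ Pa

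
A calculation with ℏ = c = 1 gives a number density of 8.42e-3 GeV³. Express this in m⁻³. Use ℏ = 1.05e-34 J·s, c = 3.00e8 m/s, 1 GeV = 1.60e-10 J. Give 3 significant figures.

Number density is [L]⁻³ = [E]³/(ℏc)³.
1 GeV³ → 1/(ℏc)³ × (1 GeV in J)³ = 1.31e47 m⁻³.
Result: 8.42e-3 × 1.31e47 = 1.10e45 m⁻³.

1.10e45 m⁻³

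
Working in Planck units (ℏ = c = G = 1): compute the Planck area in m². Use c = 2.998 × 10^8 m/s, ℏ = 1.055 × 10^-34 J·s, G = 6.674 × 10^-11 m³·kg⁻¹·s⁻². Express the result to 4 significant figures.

2.613 × 10^-70 m²

The unique combination of the constants set to 1 with dimensions of area is A_P = ℏG/c³.
  = 7.041 × 10^-45 / 2.695 × 10^25
  = 2.613 × 10^-70 m²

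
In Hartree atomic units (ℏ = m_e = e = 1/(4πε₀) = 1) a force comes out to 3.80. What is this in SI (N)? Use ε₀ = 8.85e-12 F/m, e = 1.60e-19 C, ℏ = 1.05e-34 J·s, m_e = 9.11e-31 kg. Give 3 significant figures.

One atomic unit of force: F_au = E_h/a₀ = m_e²e⁶/((4πε₀)³ℏ⁴) = 8.33e-8 N.
3.80 × 8.33e-8 N = 3.16e-7 N

3.16e-7 N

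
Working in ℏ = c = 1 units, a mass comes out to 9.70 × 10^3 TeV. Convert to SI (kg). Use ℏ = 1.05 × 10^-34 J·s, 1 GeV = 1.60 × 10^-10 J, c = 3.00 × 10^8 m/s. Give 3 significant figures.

1.72 × 10^-20 kg

Mass is [E]/c²; divide by c².
1 GeV → 1/c² × (1 GeV in J) = 1.78 × 10^-27 kg.
Convert the energy scale: 9.70 × 10^3 TeV = 9.70 × 10^6 GeV.
Result: 9.70 × 10^6 × 1.78 × 10^-27 = 1.72 × 10^-20 kg.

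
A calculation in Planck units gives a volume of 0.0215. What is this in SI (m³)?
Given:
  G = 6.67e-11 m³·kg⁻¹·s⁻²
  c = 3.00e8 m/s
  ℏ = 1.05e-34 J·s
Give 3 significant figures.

One Planck volume: V_P = (ℏG/c³)^(3/2) = 4.18e-105 m³.
0.0215 × 4.18e-105 m³ = 8.98e-107 m³

8.98e-107 m³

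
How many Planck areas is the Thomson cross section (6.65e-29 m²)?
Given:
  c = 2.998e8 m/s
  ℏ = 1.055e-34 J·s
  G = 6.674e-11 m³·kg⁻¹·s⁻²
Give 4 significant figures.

2.545e41

Planck area: A_P = ℏG/c³ = 2.613e-70 m².
6.65e-29 / 2.613e-70 = 2.545e41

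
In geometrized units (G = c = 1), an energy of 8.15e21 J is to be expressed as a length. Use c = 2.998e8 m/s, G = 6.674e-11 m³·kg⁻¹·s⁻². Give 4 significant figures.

6.733e-23 m

Energy → length via G/c⁴.
8.15e21 J × (G/c⁴) = 6.733e-23 m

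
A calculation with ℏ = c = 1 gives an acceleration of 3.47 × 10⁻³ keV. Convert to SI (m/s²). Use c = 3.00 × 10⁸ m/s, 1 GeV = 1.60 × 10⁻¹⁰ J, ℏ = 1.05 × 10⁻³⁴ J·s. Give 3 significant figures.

1.59 × 10²⁴ m/s²

Acceleration is [L]/[T]² = c·[E]/ℏ.
1 GeV → c/ℏ × (1 GeV in J) = 4.57 × 10³² m/s².
Convert the energy scale: 3.47 × 10⁻³ keV = 3.47 × 10⁻⁹ GeV.
Result: 3.47 × 10⁻⁹ × 4.57 × 10³² = 1.59 × 10²⁴ m/s².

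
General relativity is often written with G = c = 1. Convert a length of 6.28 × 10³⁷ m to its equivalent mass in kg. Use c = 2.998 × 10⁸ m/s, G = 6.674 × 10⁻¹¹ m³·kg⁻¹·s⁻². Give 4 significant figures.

Length → mass via c²/G.
6.28 × 10³⁷ m × (c²/G) = 8.457 × 10⁶⁴ kg

8.457 × 10⁶⁴ kg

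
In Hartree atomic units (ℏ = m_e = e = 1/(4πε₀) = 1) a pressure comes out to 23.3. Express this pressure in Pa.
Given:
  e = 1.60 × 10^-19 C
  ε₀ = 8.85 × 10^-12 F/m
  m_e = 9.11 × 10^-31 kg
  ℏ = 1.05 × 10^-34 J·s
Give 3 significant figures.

7.02 × 10^14 Pa

One atomic unit of pressure: P_au = E_h/a₀³ = m_e⁴e¹⁰/((4πε₀)⁵ℏ⁸) = 3.01 × 10^13 Pa.
23.3 × 3.01 × 10^13 Pa = 7.02 × 10^14 Pa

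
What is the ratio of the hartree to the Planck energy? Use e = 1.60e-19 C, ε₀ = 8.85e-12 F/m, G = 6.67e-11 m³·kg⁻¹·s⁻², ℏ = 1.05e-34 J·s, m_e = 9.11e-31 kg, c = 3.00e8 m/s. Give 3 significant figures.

2.24e-27

hartree: E_h = m_e e⁴/(4πε₀ℏ)² = 4.38e-18 J
Planck energy: E_P = √(ℏc⁵/G) = 1.96e9 J
ratio = 4.38e-18 / 1.96e9 = 2.24e-27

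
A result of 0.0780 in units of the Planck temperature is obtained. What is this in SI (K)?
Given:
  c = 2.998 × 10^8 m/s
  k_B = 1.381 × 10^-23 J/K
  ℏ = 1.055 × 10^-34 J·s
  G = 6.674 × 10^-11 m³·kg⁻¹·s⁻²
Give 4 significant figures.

1.105 × 10^31 K

One Planck temperature: T_P = √(ℏc⁵/G) / k_B = 1.417 × 10^32 K.
0.0780 × 1.417 × 10^32 K = 1.105 × 10^31 K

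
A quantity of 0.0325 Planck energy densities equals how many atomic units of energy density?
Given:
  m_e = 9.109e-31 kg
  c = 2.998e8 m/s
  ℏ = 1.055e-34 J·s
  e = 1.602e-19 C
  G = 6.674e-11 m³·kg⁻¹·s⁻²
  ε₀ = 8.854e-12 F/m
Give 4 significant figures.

Planck energy density: u_P = c⁷/(ℏG²) = 4.632e113 J/m³
atomic unit of energy density: u_au = E_h/a₀³ = m_e⁴e¹⁰/((4πε₀)⁵ℏ⁸) = 2.929e13 J/m³
0.0325 × 4.632e113 / 2.929e13 = 5.140e98

5.140e98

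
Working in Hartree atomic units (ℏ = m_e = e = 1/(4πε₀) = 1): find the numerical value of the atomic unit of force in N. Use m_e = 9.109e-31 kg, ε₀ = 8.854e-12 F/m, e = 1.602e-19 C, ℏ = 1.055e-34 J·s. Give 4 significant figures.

8.220e-8 N

From ℏ = m_e = e = 1/(4πε₀) = 1 the force scale is F_au = E_h/a₀ = m_e²e⁶/((4πε₀)³ℏ⁴).
E_h = 4.354e-18 J
a₀ = 5.297e-11 m
E_h/a₀ = 8.220e-8 N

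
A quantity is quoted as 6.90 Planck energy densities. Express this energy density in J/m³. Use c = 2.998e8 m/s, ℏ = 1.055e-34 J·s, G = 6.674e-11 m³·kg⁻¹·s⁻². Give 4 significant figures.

3.196e114 J/m³

One Planck energy density: u_P = c⁷/(ℏG²) = 4.632e113 J/m³.
6.90 × 4.632e113 J/m³ = 3.196e114 J/m³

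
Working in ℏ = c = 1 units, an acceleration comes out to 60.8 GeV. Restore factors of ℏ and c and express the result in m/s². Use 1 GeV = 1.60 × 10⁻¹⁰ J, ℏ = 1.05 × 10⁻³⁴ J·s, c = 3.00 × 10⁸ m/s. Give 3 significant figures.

2.78 × 10³⁴ m/s²

Acceleration is [L]/[T]² = c·[E]/ℏ.
1 GeV → c/ℏ × (1 GeV in J) = 4.57 × 10³² m/s².
Result: 60.8 × 4.57 × 10³² = 2.78 × 10³⁴ m/s².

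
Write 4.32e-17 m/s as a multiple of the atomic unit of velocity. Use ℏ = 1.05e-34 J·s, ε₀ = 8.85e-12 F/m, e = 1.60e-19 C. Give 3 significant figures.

1.97e-23

atomic unit of velocity: v_au = e²/(4πε₀ℏ) = 2.19e6 m/s.
4.32e-17 / 2.19e6 = 1.97e-23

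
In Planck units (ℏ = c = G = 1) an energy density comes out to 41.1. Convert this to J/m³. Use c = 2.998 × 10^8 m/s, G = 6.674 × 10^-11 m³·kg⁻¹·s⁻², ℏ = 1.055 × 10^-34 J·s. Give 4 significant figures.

One Planck energy density: u_P = c⁷/(ℏG²) = 4.632 × 10^113 J/m³.
41.1 × 4.632 × 10^113 J/m³ = 1.904 × 10^115 J/m³

1.904 × 10^115 J/m³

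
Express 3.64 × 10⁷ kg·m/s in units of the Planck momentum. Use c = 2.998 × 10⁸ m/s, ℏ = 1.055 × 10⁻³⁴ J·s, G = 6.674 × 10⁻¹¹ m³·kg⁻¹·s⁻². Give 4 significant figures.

Planck momentum: p_P = √(ℏc³/G) = 6.527 kg·m/s.
3.64 × 10⁷ / 6.527 = 5.577 × 10⁶

5.577 × 10⁶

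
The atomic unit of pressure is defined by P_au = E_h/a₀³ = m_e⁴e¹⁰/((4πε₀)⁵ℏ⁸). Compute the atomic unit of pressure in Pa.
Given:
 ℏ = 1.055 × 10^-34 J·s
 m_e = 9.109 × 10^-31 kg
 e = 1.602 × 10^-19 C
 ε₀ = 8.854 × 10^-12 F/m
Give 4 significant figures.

2.929 × 10^13 Pa

P_au = E_h/a₀³ = m_e⁴e¹⁰/((4πε₀)⁵ℏ⁸)
E_h = 4.354 × 10^-18 J
a₀ = 5.297 × 10^-11 m
E_h/a₀³ = 2.929 × 10^13 Pa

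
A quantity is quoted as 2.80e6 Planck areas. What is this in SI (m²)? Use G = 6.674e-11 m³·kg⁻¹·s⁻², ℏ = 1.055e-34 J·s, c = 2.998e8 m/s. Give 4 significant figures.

7.316e-64 m²

One Planck area: A_P = ℏG/c³ = 2.613e-70 m².
2.80e6 × 2.613e-70 m² = 7.316e-64 m²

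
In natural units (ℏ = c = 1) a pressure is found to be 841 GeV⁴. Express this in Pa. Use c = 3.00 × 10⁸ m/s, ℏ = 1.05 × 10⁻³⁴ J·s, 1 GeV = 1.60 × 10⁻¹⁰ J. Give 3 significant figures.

Pressure is [E]/[L]³ = [E]⁴/(ℏc)³.
1 GeV⁴ → 1/(ℏc)³ × (1 GeV in J)⁴ = 2.10 × 10³⁷ Pa.
Result: 841 × 2.10 × 10³⁷ = 1.76 × 10⁴⁰ Pa.

1.76 × 10⁴⁰ Pa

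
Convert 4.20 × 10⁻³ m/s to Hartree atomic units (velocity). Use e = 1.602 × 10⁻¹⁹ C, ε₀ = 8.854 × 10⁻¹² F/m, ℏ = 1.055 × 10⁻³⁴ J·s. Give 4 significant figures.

1.921 × 10⁻⁹

atomic unit of velocity: v_au = e²/(4πε₀ℏ) = 2.186 × 10⁶ m/s.
4.20 × 10⁻³ / 2.186 × 10⁶ = 1.921 × 10⁻⁹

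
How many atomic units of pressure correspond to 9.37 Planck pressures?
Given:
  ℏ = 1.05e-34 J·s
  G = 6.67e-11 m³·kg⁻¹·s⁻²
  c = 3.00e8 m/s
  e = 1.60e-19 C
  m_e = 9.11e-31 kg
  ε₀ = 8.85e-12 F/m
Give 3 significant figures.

1.46e101

Planck pressure: p_P = c⁷/(ℏG²) = 4.68e113 Pa
atomic unit of pressure: P_au = E_h/a₀³ = m_e⁴e¹⁰/((4πε₀)⁵ℏ⁸) = 3.01e13 Pa
9.37 × 4.68e113 / 3.01e13 = 1.46e101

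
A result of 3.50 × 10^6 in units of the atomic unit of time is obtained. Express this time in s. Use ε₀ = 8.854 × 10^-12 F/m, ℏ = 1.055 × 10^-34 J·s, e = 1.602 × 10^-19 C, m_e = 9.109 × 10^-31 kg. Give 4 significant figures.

8.480 × 10^-11 s

One atomic unit of time: τ_au = (4πε₀)²ℏ³/(m_e e⁴) = 2.423 × 10^-17 s.
3.50 × 10^6 × 2.423 × 10^-17 s = 8.480 × 10^-11 s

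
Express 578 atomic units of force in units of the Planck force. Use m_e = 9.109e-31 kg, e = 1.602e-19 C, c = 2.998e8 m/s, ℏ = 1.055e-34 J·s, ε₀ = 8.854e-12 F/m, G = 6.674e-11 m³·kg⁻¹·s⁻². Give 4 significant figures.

3.925e-49

atomic unit of force: F_au = E_h/a₀ = m_e²e⁶/((4πε₀)³ℏ⁴) = 8.220e-8 N
Planck force: F_P = c⁴/G = 1.210e44 N
578 × 8.220e-8 / 1.210e44 = 3.925e-49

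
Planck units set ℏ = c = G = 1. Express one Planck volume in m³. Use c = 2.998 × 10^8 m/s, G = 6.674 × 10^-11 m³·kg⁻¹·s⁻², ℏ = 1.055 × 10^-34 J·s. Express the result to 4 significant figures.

4.224 × 10^-105 m³

Dimensional analysis gives V_P = (ℏG/c³)^(3/2).
  = √(1.784 × 10^-209)
  = 4.224 × 10^-105 m³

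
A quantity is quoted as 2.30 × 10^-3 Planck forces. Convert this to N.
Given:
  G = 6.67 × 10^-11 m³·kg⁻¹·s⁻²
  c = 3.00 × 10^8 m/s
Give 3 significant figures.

2.79 × 10^41 N

One Planck force: F_P = c⁴/G = 1.21 × 10^44 N.
2.30 × 10^-3 × 1.21 × 10^44 N = 2.79 × 10^41 N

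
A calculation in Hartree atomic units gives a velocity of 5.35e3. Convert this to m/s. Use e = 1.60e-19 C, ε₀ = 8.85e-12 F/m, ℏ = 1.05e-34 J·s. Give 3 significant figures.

1.17e10 m/s

One atomic unit of velocity: v_au = e²/(4πε₀ℏ) = 2.19e6 m/s.
5.35e3 × 2.19e6 m/s = 1.17e10 m/s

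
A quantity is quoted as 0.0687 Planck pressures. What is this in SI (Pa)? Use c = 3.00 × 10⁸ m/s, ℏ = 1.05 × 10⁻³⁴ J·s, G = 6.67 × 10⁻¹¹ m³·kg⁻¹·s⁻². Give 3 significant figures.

One Planck pressure: p_P = c⁷/(ℏG²) = 4.68 × 10¹¹³ Pa.
0.0687 × 4.68 × 10¹¹³ Pa = 3.22 × 10¹¹² Pa

3.22 × 10¹¹² Pa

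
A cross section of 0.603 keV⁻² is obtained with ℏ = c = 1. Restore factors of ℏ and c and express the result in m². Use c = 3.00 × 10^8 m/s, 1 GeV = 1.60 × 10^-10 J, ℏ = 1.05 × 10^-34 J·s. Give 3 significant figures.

Area is [L]² = [E]⁻²·(ℏc)²; restore (ℏc)².
1 GeV⁻² → (ℏc)² × (1 GeV in J)⁻² = 3.88 × 10^-32 m².
Convert the energy scale: 0.603 keV⁻² = 6.03 × 10^11 GeV⁻².
Result: 6.03 × 10^11 × 3.88 × 10^-32 = 2.34 × 10^-20 m².

2.34 × 10^-20 m²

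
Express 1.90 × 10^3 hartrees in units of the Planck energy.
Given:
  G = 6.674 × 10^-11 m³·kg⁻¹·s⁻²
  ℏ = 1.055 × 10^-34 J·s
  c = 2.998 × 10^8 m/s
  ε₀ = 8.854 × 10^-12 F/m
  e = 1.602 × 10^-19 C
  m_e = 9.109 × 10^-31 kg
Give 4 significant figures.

hartree: E_h = m_e e⁴/(4πε₀ℏ)² = 4.354 × 10^-18 J
Planck energy: E_P = √(ℏc⁵/G) = 1.957 × 10^9 J
1.90 × 10^3 × 4.354 × 10^-18 / 1.957 × 10^9 = 4.228 × 10^-24

4.228 × 10^-24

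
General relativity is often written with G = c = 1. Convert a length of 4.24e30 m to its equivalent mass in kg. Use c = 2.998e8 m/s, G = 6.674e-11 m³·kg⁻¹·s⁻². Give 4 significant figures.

5.710e57 kg

Length → mass via c²/G.
4.24e30 m × (c²/G) = 5.710e57 kg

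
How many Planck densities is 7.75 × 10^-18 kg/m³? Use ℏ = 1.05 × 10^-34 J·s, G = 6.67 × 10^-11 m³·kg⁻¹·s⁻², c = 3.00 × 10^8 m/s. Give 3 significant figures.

Planck density: ρ_P = c⁵/(ℏG²) = 5.20 × 10^96 kg/m³.
7.75 × 10^-18 / 5.20 × 10^96 = 1.49 × 10^-114

1.49 × 10^-114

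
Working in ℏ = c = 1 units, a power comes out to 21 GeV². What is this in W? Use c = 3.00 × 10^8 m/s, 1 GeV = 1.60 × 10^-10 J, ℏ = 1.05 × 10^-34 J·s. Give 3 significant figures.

Power is [E]/[T] = [E]²/ℏ.
1 GeV² → 1/ℏ × (1 GeV in J)² = 2.44 × 10^14 W.
Result: 21 × 2.44 × 10^14 = 5.12 × 10^15 W.

5.12 × 10^15 W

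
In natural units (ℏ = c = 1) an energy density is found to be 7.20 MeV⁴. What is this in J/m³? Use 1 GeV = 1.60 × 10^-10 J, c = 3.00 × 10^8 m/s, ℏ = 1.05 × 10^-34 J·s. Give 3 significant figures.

1.51 × 10^26 J/m³

[E]/[L]³ = [E]⁴/(ℏc)³; restore (ℏc)⁻³.
1 GeV⁴ → 1/(ℏc)³ × (1 GeV in J)⁴ = 2.10 × 10^37 J/m³.
Convert the energy scale: 7.20 MeV⁴ = 7.20 × 10^-12 GeV⁴.
Result: 7.20 × 10^-12 × 2.10 × 10^37 = 1.51 × 10^26 J/m³.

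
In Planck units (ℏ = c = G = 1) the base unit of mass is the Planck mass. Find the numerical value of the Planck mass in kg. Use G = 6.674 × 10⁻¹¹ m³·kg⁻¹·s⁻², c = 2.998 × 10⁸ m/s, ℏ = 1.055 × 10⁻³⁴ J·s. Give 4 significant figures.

2.177 × 10⁻⁸ kg

m_P = √(ℏc/G)
  = √(4.739 × 10⁻¹⁶)
  = 2.177 × 10⁻⁸ kg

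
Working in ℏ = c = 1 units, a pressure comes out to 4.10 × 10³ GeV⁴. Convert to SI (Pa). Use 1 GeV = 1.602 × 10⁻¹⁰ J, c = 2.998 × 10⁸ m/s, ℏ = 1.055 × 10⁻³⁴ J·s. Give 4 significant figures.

Pressure is [E]/[L]³ = [E]⁴/(ℏc)³.
1 GeV⁴ → 1/(ℏc)³ × (1 GeV in J)⁴ = 2.082 × 10³⁷ Pa.
Result: 4.10 × 10³ × 2.082 × 10³⁷ = 8.535 × 10⁴⁰ Pa.

8.535 × 10⁴⁰ Pa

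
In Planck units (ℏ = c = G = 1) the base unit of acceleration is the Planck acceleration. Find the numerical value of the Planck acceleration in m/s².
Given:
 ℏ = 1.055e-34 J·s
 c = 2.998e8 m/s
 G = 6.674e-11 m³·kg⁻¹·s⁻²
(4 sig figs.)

5.560e51 m/s²

a_P = √(c⁷/(ℏG))
  = √(3.092e103)
  = 5.560e51 m/s²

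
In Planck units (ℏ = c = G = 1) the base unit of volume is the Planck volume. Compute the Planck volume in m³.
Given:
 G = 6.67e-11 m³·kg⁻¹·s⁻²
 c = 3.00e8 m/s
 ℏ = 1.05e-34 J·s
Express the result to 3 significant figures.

4.18e-105 m³

V_P = (ℏG/c³)^(3/2)
  = √(1.75e-209)
  = 4.18e-105 m³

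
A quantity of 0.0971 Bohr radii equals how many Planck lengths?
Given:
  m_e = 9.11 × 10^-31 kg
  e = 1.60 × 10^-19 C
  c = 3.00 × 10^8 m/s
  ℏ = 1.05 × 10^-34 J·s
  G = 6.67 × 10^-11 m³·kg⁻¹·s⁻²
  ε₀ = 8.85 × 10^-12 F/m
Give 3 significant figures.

3.17 × 10^23

Bohr radius: a₀ = 4πε₀ℏ²/(m_e e²) = 5.26 × 10^-11 m
Planck length: ℓ_P = √(ℏG/c³) = 1.61 × 10^-35 m
0.0971 × 5.26 × 10^-11 / 1.61 × 10^-35 = 3.17 × 10^23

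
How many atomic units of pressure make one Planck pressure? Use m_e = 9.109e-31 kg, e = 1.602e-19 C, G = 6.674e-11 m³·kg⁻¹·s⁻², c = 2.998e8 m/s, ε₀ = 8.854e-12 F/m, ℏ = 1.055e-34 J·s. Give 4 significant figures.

1.581e100

Planck pressure: p_P = c⁷/(ℏG²) = 4.632e113 Pa
atomic unit of pressure: P_au = E_h/a₀³ = m_e⁴e¹⁰/((4πε₀)⁵ℏ⁸) = 2.929e13 Pa
ratio = 4.632e113 / 2.929e13 = 1.581e100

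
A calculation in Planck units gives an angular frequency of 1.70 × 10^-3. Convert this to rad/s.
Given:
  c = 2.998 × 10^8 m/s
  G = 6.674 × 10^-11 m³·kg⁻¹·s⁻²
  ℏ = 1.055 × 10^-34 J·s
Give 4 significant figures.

One Planck angular frequency: ω_P = √(c⁵/(ℏG)) = 1.855 × 10^43 rad/s.
1.70 × 10^-3 × 1.855 × 10^43 rad/s = 3.153 × 10^40 rad/s

3.153 × 10^40 rad/s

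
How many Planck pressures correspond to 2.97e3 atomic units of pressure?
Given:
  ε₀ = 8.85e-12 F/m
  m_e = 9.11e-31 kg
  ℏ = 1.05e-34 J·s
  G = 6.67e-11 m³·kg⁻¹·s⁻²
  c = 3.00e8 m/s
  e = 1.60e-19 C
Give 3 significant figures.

1.91e-97

atomic unit of pressure: P_au = E_h/a₀³ = m_e⁴e¹⁰/((4πε₀)⁵ℏ⁸) = 3.01e13 Pa
Planck pressure: p_P = c⁷/(ℏG²) = 4.68e113 Pa
2.97e3 × 3.01e13 / 4.68e113 = 1.91e-97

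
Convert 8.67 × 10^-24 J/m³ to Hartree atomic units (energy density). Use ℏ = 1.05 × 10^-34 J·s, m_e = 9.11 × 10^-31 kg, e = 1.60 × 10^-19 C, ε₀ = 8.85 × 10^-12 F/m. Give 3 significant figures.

2.88 × 10^-37

atomic unit of energy density: u_au = E_h/a₀³ = m_e⁴e¹⁰/((4πε₀)⁵ℏ⁸) = 3.01 × 10^13 J/m³.
8.67 × 10^-24 / 3.01 × 10^13 = 2.88 × 10^-37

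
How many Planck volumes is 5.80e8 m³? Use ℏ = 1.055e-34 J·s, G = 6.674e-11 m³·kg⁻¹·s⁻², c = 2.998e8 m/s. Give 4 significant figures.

Planck volume: V_P = (ℏG/c³)^(3/2) = 4.224e-105 m³.
5.80e8 / 4.224e-105 = 1.373e113

1.373e113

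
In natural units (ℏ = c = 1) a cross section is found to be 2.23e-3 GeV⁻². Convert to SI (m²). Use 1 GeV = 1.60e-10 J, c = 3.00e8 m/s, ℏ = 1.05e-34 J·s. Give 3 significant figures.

8.64e-35 m²

Area is [L]² = [E]⁻²·(ℏc)²; restore (ℏc)².
1 GeV⁻² → (ℏc)² × (1 GeV in J)⁻² = 3.88e-32 m².
Result: 2.23e-3 × 3.88e-32 = 8.64e-35 m².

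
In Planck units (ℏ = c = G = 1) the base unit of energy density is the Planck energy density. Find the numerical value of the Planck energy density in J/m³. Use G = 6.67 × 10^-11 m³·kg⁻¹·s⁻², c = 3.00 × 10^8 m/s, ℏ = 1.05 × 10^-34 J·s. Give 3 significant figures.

u_P = c⁷/(ℏG²)
  = 2.19 × 10^59 / 4.67 × 10^-55
  = 4.68 × 10^113 J/m³

4.68 × 10^113 J/m³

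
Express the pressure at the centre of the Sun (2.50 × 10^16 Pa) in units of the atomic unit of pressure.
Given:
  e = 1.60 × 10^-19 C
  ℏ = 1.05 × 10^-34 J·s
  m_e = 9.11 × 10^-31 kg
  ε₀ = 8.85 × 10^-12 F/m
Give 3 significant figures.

830

atomic unit of pressure: P_au = E_h/a₀³ = m_e⁴e¹⁰/((4πε₀)⁵ℏ⁸) = 3.01 × 10^13 Pa.
2.50 × 10^16 / 3.01 × 10^13 = 830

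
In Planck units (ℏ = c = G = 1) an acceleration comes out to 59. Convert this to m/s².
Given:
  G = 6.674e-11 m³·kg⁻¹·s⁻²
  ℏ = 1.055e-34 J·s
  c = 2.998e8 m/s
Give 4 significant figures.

One Planck acceleration: a_P = √(c⁷/(ℏG)) = 5.560e51 m/s².
59 × 5.560e51 m/s² = 3.281e53 m/s²

3.281e53 m/s²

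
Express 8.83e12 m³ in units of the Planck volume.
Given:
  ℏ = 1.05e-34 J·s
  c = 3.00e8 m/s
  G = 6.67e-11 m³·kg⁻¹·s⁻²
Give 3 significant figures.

Planck volume: V_P = (ℏG/c³)^(3/2) = 4.18e-105 m³.
8.83e12 / 4.18e-105 = 2.11e117

2.11e117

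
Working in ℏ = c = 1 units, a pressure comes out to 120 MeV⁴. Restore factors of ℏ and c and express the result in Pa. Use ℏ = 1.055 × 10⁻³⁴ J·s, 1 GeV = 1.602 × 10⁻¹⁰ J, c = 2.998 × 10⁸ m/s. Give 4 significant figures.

2.498 × 10²⁷ Pa

Pressure is [E]/[L]³ = [E]⁴/(ℏc)³.
1 GeV⁴ → 1/(ℏc)³ × (1 GeV in J)⁴ = 2.082 × 10³⁷ Pa.
Convert the energy scale: 120 MeV⁴ = 1.20 × 10⁻¹⁰ GeV⁴.
Result: 1.20 × 10⁻¹⁰ × 2.082 × 10³⁷ = 2.498 × 10²⁷ Pa.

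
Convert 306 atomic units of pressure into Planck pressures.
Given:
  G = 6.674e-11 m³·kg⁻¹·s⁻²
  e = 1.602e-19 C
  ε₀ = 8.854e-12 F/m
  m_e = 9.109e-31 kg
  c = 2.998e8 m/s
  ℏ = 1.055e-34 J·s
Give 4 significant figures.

atomic unit of pressure: P_au = E_h/a₀³ = m_e⁴e¹⁰/((4πε₀)⁵ℏ⁸) = 2.929e13 Pa
Planck pressure: p_P = c⁷/(ℏG²) = 4.632e113 Pa
306 × 2.929e13 / 4.632e113 = 1.935e-98

1.935e-98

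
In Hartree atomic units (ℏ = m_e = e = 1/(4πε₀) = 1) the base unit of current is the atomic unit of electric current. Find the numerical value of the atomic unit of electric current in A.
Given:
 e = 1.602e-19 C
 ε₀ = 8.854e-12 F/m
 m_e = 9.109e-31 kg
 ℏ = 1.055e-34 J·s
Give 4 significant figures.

6.612e-3 A

I_au = e E_h/ℏ = m_e e⁵/((4πε₀)²ℏ³)
E_h = 4.354e-18 J
e·E_h/ℏ = 6.612e-3 A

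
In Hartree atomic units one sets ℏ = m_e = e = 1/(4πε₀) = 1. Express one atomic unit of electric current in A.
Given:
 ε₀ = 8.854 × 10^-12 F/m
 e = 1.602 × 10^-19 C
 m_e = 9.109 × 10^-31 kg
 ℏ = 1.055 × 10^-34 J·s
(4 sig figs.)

6.612 × 10^-3 A

I_au = e E_h/ℏ = m_e e⁵/((4πε₀)²ℏ³)
E_h = 4.354 × 10^-18 J
e·E_h/ℏ = 6.612 × 10^-3 A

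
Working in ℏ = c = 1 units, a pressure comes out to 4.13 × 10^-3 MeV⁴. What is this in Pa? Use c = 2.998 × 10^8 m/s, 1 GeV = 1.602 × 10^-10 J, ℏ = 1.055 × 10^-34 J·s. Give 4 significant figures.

Pressure is [E]/[L]³ = [E]⁴/(ℏc)³.
1 GeV⁴ → 1/(ℏc)³ × (1 GeV in J)⁴ = 2.082 × 10^37 Pa.
Convert the energy scale: 4.13 × 10^-3 MeV⁴ = 4.13 × 10^-15 GeV⁴.
Result: 4.13 × 10^-15 × 2.082 × 10^37 = 8.597 × 10^22 Pa.

8.597 × 10^22 Pa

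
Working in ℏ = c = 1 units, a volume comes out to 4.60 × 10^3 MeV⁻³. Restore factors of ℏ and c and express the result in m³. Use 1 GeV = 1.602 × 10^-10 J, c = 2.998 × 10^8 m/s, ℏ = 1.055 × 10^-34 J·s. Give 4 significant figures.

3.540 × 10^-35 m³

Volume is [L]³ = [E]⁻³·(ℏc)³.
1 GeV⁻³ → (ℏc)³ × (1 GeV in J)⁻³ = 7.696 × 10^-48 m³.
Convert the energy scale: 4.60 × 10^3 MeV⁻³ = 4.60 × 10^12 GeV⁻³.
Result: 4.60 × 10^12 × 7.696 × 10^-48 = 3.540 × 10^-35 m³.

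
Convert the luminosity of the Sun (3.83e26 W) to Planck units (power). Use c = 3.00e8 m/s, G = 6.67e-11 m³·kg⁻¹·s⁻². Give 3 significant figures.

Planck power: P_P = c⁵/G = 3.64e52 W.
3.83e26 / 3.64e52 = 1.05e-26

1.05e-26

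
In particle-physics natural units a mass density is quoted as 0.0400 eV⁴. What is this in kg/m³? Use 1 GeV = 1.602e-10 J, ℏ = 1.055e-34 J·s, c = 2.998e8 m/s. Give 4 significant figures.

Mass density is [E]/(c²[L]³) = [E]⁴/(ℏ³c⁵).
1 GeV⁴ → 1/(ℏ³c⁵) × (1 GeV in J)⁴ = 2.316e20 kg/m³.
Convert the energy scale: 0.0400 eV⁴ = 4.00e-38 GeV⁴.
Result: 4.00e-38 × 2.316e20 = 9.264e-18 kg/m³.

9.264e-18 kg/m³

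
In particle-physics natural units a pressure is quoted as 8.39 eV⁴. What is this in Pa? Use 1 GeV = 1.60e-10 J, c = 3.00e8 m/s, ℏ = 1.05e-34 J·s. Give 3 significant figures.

176 Pa

Pressure is [E]/[L]³ = [E]⁴/(ℏc)³.
1 GeV⁴ → 1/(ℏc)³ × (1 GeV in J)⁴ = 2.10e37 Pa.
Convert the energy scale: 8.39 eV⁴ = 8.39e-36 GeV⁴.
Result: 8.39e-36 × 2.10e37 = 176 Pa.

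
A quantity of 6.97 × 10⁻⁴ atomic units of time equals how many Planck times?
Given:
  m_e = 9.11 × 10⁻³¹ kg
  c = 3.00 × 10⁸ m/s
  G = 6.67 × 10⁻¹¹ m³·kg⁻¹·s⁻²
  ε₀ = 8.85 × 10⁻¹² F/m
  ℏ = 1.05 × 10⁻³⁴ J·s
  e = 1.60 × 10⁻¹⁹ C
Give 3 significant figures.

atomic unit of time: τ_au = (4πε₀)²ℏ³/(m_e e⁴) = 2.40 × 10⁻¹⁷ s
Planck time: t_P = √(ℏG/c⁵) = 5.37 × 10⁻⁴⁴ s
6.97 × 10⁻⁴ × 2.40 × 10⁻¹⁷ / 5.37 × 10⁻⁴⁴ = 3.11 × 10²³

3.11 × 10²³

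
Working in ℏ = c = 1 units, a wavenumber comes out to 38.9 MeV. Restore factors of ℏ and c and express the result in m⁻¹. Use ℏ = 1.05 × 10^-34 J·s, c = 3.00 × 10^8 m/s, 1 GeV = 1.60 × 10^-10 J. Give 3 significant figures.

Inverse length is [E]/(ℏc).
1 GeV → 1/(ℏc) × (1 GeV in J) = 5.08 × 10^15 m⁻¹.
Convert the energy scale: 38.9 MeV = 0.0389 GeV.
Result: 0.0389 × 5.08 × 10^15 = 1.98 × 10^14 m⁻¹.

1.98 × 10^14 m⁻¹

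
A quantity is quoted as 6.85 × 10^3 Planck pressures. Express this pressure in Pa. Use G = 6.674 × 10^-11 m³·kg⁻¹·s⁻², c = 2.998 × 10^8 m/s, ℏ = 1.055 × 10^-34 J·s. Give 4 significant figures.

3.173 × 10^117 Pa

One Planck pressure: p_P = c⁷/(ℏG²) = 4.632 × 10^113 Pa.
6.85 × 10^3 × 4.632 × 10^113 Pa = 3.173 × 10^117 Pa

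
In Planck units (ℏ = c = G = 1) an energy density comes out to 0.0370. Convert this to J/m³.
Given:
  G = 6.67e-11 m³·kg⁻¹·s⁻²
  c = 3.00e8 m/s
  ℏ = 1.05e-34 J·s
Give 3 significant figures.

1.73e112 J/m³

One Planck energy density: u_P = c⁷/(ℏG²) = 4.68e113 J/m³.
0.0370 × 4.68e113 J/m³ = 1.73e112 J/m³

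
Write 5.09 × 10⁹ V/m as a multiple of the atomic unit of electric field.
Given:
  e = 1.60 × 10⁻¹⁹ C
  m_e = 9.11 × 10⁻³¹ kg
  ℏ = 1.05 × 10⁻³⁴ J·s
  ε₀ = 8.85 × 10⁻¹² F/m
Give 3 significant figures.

atomic unit of electric field: E_au = E_h/(e a₀) = m_e²e⁵/((4πε₀)³ℏ⁴) = 5.20 × 10¹¹ V/m.
5.09 × 10⁹ / 5.20 × 10¹¹ = 9.78 × 10⁻³

9.78 × 10⁻³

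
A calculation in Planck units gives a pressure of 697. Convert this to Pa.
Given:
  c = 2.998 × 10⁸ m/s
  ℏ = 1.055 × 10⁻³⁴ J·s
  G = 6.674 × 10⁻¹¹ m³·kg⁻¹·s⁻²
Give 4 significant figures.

One Planck pressure: p_P = c⁷/(ℏG²) = 4.632 × 10¹¹³ Pa.
697 × 4.632 × 10¹¹³ Pa = 3.229 × 10¹¹⁶ Pa

3.229 × 10¹¹⁶ Pa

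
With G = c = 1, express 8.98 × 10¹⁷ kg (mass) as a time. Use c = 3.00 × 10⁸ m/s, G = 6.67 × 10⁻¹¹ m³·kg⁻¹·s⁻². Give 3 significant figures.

Mass → time via G/c³.
8.98 × 10¹⁷ kg × (G/c³) = 2.22 × 10⁻¹⁸ s

2.22 × 10⁻¹⁸ s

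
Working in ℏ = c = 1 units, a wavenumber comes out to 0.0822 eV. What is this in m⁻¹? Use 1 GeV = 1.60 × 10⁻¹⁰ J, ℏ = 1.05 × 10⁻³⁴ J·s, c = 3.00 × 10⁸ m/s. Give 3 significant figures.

4.18 × 10⁵ m⁻¹

Inverse length is [E]/(ℏc).
1 GeV → 1/(ℏc) × (1 GeV in J) = 5.08 × 10¹⁵ m⁻¹.
Convert the energy scale: 0.0822 eV = 8.22 × 10⁻¹¹ GeV.
Result: 8.22 × 10⁻¹¹ × 5.08 × 10¹⁵ = 4.18 × 10⁵ m⁻¹.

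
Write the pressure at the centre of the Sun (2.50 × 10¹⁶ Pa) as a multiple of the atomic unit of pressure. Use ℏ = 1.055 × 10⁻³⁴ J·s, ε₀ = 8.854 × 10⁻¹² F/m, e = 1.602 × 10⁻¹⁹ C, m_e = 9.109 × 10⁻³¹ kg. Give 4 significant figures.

atomic unit of pressure: P_au = E_h/a₀³ = m_e⁴e¹⁰/((4πε₀)⁵ℏ⁸) = 2.929 × 10¹³ Pa.
2.50 × 10¹⁶ / 2.929 × 10¹³ = 853.5

853.5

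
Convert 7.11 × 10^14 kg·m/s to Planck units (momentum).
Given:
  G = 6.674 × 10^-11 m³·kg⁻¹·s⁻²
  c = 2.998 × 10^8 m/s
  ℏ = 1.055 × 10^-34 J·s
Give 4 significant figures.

Planck momentum: p_P = √(ℏc³/G) = 6.527 kg·m/s.
7.11 × 10^14 / 6.527 = 1.089 × 10^14

1.089 × 10^14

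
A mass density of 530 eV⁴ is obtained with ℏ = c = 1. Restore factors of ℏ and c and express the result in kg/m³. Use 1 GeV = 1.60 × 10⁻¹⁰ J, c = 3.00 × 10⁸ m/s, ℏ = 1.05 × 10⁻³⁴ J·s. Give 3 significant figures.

1.23 × 10⁻¹³ kg/m³

Mass density is [E]/(c²[L]³) = [E]⁴/(ℏ³c⁵).
1 GeV⁴ → 1/(ℏ³c⁵) × (1 GeV in J)⁴ = 2.33 × 10²⁰ kg/m³.
Convert the energy scale: 530 eV⁴ = 5.30 × 10⁻³⁴ GeV⁴.
Result: 5.30 × 10⁻³⁴ × 2.33 × 10²⁰ = 1.23 × 10⁻¹³ kg/m³.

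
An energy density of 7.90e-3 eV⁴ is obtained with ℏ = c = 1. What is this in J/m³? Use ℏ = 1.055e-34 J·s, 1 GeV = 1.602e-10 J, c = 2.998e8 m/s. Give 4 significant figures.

[E]/[L]³ = [E]⁴/(ℏc)³; restore (ℏc)⁻³.
1 GeV⁴ → 1/(ℏc)³ × (1 GeV in J)⁴ = 2.082e37 J/m³.
Convert the energy scale: 7.90e-3 eV⁴ = 7.90e-39 GeV⁴.
Result: 7.90e-39 × 2.082e37 = 0.1644 J/m³.

0.1644 J/m³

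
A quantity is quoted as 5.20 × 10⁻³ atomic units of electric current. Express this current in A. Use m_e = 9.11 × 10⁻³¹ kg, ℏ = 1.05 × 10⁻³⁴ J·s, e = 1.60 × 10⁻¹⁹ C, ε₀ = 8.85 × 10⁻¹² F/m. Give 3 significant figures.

3.47 × 10⁻⁵ A

One atomic unit of electric current: I_au = e E_h/ℏ = m_e e⁵/((4πε₀)²ℏ³) = 6.67 × 10⁻³ A.
5.20 × 10⁻³ × 6.67 × 10⁻³ A = 3.47 × 10⁻⁵ A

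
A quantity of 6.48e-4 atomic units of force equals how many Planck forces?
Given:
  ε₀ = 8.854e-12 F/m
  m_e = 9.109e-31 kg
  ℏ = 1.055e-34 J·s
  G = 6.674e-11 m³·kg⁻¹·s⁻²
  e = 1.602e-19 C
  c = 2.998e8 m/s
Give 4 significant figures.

atomic unit of force: F_au = E_h/a₀ = m_e²e⁶/((4πε₀)³ℏ⁴) = 8.220e-8 N
Planck force: F_P = c⁴/G = 1.210e44 N
6.48e-4 × 8.220e-8 / 1.210e44 = 4.400e-55

4.400e-55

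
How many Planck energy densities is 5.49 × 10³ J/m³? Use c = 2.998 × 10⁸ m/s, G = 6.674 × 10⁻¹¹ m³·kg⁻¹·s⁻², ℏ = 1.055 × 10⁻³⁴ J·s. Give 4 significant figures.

Planck energy density: u_P = c⁷/(ℏG²) = 4.632 × 10¹¹³ J/m³.
5.49 × 10³ / 4.632 × 10¹¹³ = 1.185 × 10⁻¹¹⁰

1.185 × 10⁻¹¹⁰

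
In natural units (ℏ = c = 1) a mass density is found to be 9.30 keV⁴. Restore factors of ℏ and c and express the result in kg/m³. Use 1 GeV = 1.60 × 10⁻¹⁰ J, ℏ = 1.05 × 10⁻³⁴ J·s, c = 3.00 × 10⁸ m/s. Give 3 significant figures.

2.17 × 10⁻³ kg/m³

Mass density is [E]/(c²[L]³) = [E]⁴/(ℏ³c⁵).
1 GeV⁴ → 1/(ℏ³c⁵) × (1 GeV in J)⁴ = 2.33 × 10²⁰ kg/m³.
Convert the energy scale: 9.30 keV⁴ = 9.30 × 10⁻²⁴ GeV⁴.
Result: 9.30 × 10⁻²⁴ × 2.33 × 10²⁰ = 2.17 × 10⁻³ kg/m³.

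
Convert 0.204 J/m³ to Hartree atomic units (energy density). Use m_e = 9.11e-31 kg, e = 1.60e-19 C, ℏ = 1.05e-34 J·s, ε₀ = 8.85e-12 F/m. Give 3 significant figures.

atomic unit of energy density: u_au = E_h/a₀³ = m_e⁴e¹⁰/((4πε₀)⁵ℏ⁸) = 3.01e13 J/m³.
0.204 / 3.01e13 = 6.77e-15

6.77e-15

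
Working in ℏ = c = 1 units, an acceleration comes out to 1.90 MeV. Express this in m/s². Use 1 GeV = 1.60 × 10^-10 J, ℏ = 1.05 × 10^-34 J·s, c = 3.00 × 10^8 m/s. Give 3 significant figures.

8.69 × 10^29 m/s²

Acceleration is [L]/[T]² = c·[E]/ℏ.
1 GeV → c/ℏ × (1 GeV in J) = 4.57 × 10^32 m/s².
Convert the energy scale: 1.90 MeV = 1.90 × 10^-3 GeV.
Result: 1.90 × 10^-3 × 4.57 × 10^32 = 8.69 × 10^29 m/s².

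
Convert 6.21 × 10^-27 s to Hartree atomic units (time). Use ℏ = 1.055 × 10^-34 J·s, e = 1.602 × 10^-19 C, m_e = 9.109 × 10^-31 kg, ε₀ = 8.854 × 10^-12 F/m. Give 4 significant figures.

atomic unit of time: τ_au = (4πε₀)²ℏ³/(m_e e⁴) = 2.423 × 10^-17 s.
6.21 × 10^-27 / 2.423 × 10^-17 = 2.563 × 10^-10

2.563 × 10^-10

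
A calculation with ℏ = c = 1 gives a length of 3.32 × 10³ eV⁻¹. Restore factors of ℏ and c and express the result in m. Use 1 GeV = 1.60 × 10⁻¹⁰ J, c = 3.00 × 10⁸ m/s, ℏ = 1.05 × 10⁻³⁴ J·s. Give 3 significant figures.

6.54 × 10⁻⁴ m

A length is [E]⁻¹ in ℏ=c=1; restore one factor of ℏc.
1 GeV⁻¹ → ℏc × (1 GeV in J)⁻¹ = 1.97 × 10⁻¹⁶ m.
Convert the energy scale: 3.32 × 10³ eV⁻¹ = 3.32 × 10¹² GeV⁻¹.
Result: 3.32 × 10¹² × 1.97 × 10⁻¹⁶ = 6.54 × 10⁻⁴ m.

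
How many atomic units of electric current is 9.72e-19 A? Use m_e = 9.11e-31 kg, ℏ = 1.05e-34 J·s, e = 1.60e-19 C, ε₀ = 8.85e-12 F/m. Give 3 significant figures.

1.46e-16

atomic unit of electric current: I_au = e E_h/ℏ = m_e e⁵/((4πε₀)²ℏ³) = 6.67e-3 A.
9.72e-19 / 6.67e-3 = 1.46e-16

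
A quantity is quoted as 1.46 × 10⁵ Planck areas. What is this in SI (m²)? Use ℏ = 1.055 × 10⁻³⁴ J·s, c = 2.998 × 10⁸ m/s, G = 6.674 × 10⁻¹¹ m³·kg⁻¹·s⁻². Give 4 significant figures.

3.815 × 10⁻⁶⁵ m²

One Planck area: A_P = ℏG/c³ = 2.613 × 10⁻⁷⁰ m².
1.46 × 10⁵ × 2.613 × 10⁻⁷⁰ m² = 3.815 × 10⁻⁶⁵ m²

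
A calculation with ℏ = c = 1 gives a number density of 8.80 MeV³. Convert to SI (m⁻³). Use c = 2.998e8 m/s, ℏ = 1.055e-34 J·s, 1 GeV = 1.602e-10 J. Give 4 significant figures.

Number density is [L]⁻³ = [E]³/(ℏc)³.
1 GeV³ → 1/(ℏc)³ × (1 GeV in J)³ = 1.299e47 m⁻³.
Convert the energy scale: 8.80 MeV³ = 8.80e-9 GeV³.
Result: 8.80e-9 × 1.299e47 = 1.143e39 m⁻³.

1.143e39 m⁻³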